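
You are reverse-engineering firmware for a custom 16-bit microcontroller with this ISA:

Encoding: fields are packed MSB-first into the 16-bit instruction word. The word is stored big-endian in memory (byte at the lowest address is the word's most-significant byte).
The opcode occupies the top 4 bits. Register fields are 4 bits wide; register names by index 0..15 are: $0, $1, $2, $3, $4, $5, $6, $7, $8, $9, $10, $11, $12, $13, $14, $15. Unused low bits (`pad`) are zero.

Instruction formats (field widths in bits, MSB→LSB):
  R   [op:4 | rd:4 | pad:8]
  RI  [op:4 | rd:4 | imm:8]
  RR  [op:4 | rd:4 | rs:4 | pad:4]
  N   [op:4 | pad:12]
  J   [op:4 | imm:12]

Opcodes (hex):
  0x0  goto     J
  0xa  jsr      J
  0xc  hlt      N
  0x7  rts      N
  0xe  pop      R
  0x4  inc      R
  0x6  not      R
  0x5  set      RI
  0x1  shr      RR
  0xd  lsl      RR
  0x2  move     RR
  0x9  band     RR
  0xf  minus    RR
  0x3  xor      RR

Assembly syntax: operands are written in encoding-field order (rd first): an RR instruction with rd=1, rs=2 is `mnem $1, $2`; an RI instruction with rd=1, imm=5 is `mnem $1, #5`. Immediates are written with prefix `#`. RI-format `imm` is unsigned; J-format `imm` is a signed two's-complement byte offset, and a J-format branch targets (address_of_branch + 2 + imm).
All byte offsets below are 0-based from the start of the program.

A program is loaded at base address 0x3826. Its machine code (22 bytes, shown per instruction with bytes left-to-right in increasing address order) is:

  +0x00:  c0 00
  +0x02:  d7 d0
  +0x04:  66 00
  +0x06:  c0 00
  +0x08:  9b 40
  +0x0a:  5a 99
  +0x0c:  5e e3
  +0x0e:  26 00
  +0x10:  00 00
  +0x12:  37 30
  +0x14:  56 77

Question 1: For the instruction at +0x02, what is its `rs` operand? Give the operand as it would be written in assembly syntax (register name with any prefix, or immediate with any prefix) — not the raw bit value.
$13

[02] d7 d0 → 0xd7d0
  opcode bits[15:12]=0xd: lsl/RR
  rd: (w>>8)&0xf=0x7 → $7
  rs: (w>>4)&0xf=0xd → $13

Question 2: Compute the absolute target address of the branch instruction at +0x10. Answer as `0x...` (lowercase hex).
+0x10: 00 00 ⇒ word 0x0000 (big)
  op=0x0000>>12=0x0 ⇒ goto (J)
  [11:0] imm=0 = #0
  target = base 0x3826 + off 0x10 + 2 + imm 0 = 0x3838

0x3838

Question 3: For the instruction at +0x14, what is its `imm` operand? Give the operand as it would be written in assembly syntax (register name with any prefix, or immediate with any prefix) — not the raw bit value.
off 0x14: read 56 77 as big → 0x5677
  op=0x5677>>12=0x5 ⇒ set (RI)
  [11:8] rd=6 = $6
  [7:0] imm=119 = #119

#119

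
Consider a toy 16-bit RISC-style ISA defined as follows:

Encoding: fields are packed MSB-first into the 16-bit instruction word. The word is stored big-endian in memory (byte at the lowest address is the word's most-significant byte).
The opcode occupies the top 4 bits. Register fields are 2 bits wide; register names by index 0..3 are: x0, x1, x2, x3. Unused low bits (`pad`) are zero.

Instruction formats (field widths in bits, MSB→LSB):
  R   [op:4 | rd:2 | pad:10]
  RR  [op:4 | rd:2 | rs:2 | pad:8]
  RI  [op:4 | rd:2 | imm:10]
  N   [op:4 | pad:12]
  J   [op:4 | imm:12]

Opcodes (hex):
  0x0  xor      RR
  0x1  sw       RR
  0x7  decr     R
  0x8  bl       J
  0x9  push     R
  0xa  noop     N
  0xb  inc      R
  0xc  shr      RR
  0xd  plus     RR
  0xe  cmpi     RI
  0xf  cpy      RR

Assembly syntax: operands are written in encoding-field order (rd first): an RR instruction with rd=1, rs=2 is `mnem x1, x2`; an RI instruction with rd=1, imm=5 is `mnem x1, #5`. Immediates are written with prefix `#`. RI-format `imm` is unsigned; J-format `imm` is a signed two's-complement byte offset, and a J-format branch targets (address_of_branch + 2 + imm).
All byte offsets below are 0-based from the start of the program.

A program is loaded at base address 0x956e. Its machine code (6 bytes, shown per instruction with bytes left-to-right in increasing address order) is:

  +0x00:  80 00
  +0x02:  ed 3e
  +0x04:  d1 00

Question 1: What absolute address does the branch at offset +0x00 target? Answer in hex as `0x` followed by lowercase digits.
@+00  big-endian(80 00) = 0x8000
  opcode bits[15:12]=0x8: bl/J
  [11:0] imm=0 = #0
  target = base 0x956e + off 0x00 + 2 + imm 0 = 0x9570

0x9570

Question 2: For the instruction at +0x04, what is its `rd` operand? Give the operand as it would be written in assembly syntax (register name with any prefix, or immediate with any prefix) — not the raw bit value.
+0x04: d1 00 ⇒ word 0xd100 (big)
  top 4b → 0xd → plus [RR]
  [11:10] rd=0 = x0
  [9:8] rs=1 = x1

x0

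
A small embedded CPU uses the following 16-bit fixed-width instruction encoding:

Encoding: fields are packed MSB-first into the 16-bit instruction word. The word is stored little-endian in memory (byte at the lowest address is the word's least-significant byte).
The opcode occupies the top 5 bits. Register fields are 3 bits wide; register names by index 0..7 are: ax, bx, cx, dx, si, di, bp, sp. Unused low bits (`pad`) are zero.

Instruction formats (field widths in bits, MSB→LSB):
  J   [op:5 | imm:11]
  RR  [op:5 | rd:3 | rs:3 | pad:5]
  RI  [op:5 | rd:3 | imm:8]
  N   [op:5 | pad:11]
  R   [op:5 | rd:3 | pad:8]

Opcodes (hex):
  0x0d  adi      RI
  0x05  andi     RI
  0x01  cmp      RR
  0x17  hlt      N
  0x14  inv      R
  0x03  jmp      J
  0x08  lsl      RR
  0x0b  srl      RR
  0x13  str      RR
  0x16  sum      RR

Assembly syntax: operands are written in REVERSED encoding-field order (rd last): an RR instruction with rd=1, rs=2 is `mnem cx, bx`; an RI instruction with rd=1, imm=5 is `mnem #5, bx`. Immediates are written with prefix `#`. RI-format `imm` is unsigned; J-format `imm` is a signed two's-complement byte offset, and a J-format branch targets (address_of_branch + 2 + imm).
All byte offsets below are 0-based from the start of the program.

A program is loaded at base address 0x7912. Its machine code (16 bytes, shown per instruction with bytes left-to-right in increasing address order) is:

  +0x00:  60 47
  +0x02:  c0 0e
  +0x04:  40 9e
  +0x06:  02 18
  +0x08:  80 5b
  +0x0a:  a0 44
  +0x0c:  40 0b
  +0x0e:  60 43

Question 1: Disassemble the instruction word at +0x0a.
off 0x0a: read a0 44 as little → 0x44a0
  top 5b → 0x8 → lsl [RR]
  rd: (w>>8)&0x7=0x4 → si
  rs: (w>>5)&0x7=0x5 → di

lsl di, si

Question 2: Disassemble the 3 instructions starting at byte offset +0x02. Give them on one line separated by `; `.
off 0x02: read c0 0e as little → 0x0ec0
  top 5b → 0x1 → cmp [RR]
  [10:8] rd=6 = bp
  [7:5] rs=6 = bp
off 0x04: read 40 9e as little → 0x9e40
  top 5b → 0x13 → str [RR]
  [10:8] rd=6 = bp
  [7:5] rs=2 = cx
off 0x06: read 02 18 as little → 0x1802
  top 5b → 0x3 → jmp [J]
  [10:0] imm=2 = #2

cmp bp, bp; str cx, bp; jmp #2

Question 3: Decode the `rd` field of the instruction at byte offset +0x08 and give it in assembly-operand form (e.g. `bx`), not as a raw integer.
dx

@+08  little-endian(80 5b) = 0x5b80
  top 5b → 0xb → srl [RR]
  rd@[10:8]=0x3 ⇒ dx
  rs@[7:5]=0x4 ⇒ si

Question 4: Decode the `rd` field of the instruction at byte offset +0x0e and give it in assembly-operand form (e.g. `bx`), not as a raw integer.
dx

off 0x0e: read 60 43 as little → 0x4360
  top 5b → 0x8 → lsl [RR]
  rd@[10:8]=0x3 ⇒ dx
  rs@[7:5]=0x3 ⇒ dx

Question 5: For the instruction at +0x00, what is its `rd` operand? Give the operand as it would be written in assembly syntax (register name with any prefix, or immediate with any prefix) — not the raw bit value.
sp

+0x00: 60 47 ⇒ word 0x4760 (little)
  opcode bits[15:11]=0x8: lsl/RR
  rd@[10:8]=0x7 ⇒ sp
  rs@[7:5]=0x3 ⇒ dx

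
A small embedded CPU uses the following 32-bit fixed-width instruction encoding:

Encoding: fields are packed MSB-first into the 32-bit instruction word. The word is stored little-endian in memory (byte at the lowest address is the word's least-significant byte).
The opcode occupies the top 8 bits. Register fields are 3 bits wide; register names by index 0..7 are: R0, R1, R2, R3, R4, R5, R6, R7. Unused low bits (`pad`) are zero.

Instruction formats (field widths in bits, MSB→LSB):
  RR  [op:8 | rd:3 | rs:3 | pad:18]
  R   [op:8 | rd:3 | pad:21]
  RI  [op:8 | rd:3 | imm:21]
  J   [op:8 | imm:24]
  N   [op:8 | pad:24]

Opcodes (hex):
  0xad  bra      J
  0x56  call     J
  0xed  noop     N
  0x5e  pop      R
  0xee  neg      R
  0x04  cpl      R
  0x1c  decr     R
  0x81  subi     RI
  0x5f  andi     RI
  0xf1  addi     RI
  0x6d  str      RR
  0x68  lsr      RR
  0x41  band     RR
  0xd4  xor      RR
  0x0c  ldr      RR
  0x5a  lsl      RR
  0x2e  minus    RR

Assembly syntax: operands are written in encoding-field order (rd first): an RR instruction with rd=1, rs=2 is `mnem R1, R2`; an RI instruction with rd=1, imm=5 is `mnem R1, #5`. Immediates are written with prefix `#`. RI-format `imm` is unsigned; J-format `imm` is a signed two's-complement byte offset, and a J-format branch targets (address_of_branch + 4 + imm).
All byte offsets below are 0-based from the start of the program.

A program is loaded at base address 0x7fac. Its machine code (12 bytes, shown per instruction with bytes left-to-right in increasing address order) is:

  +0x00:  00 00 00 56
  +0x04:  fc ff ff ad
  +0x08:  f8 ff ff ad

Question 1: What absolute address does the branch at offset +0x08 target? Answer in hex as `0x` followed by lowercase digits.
0x7fb0

[08] f8 ff ff ad → 0xadfffff8
  opcode bits[31:24]=0xad: bra/J
  imm@[23:0]=0xfffff8 (s24→-8) ⇒ #-8
  target = base 0x7fac + off 0x08 + 4 + imm -8 = 0x7fb0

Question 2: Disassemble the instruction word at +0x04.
off 0x04: read fc ff ff ad as little → 0xadfffffc
  op=0xadfffffc>>24=0xad ⇒ bra (J)
  imm@[23:0]=0xfffffc (s24→-4) ⇒ #-4

bra #-4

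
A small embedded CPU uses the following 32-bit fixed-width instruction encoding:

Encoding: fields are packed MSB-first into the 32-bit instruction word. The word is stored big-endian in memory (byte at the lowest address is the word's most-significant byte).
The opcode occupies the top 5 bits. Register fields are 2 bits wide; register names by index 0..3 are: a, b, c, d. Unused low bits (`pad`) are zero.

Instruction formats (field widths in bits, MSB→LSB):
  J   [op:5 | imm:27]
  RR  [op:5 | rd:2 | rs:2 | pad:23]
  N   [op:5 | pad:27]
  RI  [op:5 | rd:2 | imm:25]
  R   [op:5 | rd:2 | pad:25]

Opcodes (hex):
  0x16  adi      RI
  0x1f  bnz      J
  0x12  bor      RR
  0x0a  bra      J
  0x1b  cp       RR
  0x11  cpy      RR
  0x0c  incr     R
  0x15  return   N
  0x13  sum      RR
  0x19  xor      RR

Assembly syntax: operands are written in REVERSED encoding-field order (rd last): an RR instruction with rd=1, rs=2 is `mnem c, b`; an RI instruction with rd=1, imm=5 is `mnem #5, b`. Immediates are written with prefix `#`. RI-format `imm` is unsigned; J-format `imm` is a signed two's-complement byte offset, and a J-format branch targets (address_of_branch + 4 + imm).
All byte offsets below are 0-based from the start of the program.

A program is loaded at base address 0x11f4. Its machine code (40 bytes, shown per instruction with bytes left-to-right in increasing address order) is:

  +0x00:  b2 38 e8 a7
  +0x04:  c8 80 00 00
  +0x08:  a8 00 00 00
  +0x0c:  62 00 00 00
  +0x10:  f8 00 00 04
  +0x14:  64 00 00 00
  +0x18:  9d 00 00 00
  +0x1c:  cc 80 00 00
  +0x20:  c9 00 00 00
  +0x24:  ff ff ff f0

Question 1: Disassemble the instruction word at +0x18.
sum c, c

@+18  big-endian(9d 00 00 00) = 0x9d000000
  op=0x9d000000>>27=0x13 ⇒ sum (RR)
  [26:25] rd=2 = c
  [24:23] rs=2 = c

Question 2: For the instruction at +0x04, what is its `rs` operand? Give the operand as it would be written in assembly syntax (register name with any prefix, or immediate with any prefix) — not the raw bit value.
@+04  big-endian(c8 80 00 00) = 0xc8800000
  op=0xc8800000>>27=0x19 ⇒ xor (RR)
  [26:25] rd=0 = a
  [24:23] rs=1 = b

b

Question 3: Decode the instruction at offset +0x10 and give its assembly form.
[10] f8 00 00 04 → 0xf8000004
  top 5b → 0x1f → bnz [J]
  [26:0] imm=4 = #4

bnz #4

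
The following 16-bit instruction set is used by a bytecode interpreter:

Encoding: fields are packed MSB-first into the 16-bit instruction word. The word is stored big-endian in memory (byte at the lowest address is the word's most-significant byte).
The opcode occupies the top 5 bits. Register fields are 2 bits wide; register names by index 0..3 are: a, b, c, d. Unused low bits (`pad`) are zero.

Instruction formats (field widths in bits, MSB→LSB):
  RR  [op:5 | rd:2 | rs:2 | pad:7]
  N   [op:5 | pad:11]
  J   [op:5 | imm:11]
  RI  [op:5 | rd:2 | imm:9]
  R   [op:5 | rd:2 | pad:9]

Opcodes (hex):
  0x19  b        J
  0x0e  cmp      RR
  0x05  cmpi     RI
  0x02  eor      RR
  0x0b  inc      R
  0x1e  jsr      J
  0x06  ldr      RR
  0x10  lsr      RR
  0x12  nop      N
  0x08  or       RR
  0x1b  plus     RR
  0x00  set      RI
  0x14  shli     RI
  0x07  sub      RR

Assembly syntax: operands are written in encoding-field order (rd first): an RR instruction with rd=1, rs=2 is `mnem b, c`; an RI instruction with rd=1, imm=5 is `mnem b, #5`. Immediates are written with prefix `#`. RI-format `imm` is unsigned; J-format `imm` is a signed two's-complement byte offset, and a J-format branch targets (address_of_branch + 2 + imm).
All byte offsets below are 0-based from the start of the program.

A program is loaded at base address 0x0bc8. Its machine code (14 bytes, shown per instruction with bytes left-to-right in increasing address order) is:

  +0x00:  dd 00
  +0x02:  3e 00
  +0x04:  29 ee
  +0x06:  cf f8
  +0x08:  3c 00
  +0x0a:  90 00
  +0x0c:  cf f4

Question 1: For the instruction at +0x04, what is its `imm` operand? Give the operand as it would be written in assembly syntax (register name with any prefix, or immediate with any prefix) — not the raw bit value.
#494

[04] 29 ee → 0x29ee
  top 5b → 0x5 → cmpi [RI]
  rd: (w>>9)&0x3=0x0 → a
  imm: (w>>0)&0x1ff=0x1ee → #494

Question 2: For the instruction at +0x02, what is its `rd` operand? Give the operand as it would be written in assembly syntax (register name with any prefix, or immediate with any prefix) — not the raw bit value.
d

off 0x02: read 3e 00 as big → 0x3e00
  op=0x3e00>>11=0x7 ⇒ sub (RR)
  [10:9] rd=3 = d
  [8:7] rs=0 = a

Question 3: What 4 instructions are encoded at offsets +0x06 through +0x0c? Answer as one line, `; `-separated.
[06] cf f8 → 0xcff8
  opcode bits[15:11]=0x19: b/J
  [10:0] imm=2040 (s11→-8) = #-8
[08] 3c 00 → 0x3c00
  opcode bits[15:11]=0x7: sub/RR
  [10:9] rd=2 = c
  [8:7] rs=0 = a
[0a] 90 00 → 0x9000
  opcode bits[15:11]=0x12: nop/N
[0c] cf f4 → 0xcff4
  opcode bits[15:11]=0x19: b/J
  [10:0] imm=2036 (s11→-12) = #-12

b #-8; sub c, a; nop; b #-12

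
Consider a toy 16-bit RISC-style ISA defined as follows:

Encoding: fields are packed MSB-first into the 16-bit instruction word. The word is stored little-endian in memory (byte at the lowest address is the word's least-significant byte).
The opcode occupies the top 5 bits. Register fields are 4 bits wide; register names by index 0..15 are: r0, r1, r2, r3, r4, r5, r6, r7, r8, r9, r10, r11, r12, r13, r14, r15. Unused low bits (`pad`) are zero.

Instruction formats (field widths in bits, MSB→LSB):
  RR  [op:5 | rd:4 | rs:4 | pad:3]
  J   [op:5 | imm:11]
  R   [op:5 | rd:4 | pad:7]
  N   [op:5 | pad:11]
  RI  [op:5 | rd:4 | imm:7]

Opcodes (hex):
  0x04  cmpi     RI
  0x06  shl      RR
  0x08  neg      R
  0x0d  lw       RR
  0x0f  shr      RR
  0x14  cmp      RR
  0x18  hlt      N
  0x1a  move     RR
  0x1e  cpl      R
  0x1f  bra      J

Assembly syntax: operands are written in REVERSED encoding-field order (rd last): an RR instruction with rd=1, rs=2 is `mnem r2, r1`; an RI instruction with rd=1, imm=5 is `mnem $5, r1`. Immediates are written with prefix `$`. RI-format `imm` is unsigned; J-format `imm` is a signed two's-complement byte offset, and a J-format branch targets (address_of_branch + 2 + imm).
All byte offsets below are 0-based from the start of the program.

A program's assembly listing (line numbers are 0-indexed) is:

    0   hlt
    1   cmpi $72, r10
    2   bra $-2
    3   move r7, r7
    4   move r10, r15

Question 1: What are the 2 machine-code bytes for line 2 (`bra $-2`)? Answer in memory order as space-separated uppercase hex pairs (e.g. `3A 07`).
FE FF

line 2 (bra): pack op=0x1f:5|imm=-2:11 = 0xfffe; little→ fe ff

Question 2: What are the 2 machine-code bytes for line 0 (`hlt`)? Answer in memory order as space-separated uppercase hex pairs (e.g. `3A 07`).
00 C0

line 0 (hlt): pack op=0x18:5|pad=0:11 = 0xc000; little→ 00 c0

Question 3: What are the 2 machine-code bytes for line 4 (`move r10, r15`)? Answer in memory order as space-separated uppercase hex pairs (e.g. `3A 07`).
D0 D7

4. move fields op=0x1a:5|rd=15:4|rs=10:4|pad=0:3 → word d7d0h → d0 d7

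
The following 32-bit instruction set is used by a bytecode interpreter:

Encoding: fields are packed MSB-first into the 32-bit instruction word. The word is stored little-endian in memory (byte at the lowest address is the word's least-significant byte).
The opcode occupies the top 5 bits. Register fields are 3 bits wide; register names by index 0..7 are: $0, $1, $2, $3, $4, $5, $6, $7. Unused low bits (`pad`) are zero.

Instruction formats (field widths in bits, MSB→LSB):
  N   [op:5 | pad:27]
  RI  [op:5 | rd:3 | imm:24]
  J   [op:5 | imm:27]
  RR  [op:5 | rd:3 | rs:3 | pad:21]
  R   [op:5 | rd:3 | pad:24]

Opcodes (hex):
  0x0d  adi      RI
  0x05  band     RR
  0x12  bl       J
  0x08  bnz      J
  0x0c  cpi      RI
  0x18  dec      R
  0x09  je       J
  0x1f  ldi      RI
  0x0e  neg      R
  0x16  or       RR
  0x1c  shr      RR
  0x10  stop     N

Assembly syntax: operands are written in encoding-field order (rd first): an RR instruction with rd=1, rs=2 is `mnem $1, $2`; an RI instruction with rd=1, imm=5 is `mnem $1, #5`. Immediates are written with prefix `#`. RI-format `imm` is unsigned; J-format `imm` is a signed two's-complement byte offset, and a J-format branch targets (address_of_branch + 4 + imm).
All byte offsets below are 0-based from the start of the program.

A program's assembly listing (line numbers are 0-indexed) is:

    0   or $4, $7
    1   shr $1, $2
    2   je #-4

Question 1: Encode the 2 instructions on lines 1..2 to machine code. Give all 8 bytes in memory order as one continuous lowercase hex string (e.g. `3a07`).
line 1 (shr): pack op=0x1c:5|rd=1:3|rs=2:3|pad=0:21 = 0xe1400000; little→ 00 00 40 e1
line 2 (je): pack op=0x9:5|imm=-4:27 = 0x4ffffffc; little→ fc ff ff 4f

000040e1fcffff4f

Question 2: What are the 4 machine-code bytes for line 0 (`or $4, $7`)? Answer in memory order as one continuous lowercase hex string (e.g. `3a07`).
0000e0b4

L0: or op=0x16:5|rd=4:3|rs=7:3|pad=0:21 ⇒ 0xb4e00000 ⇒ little 00 00 e0 b4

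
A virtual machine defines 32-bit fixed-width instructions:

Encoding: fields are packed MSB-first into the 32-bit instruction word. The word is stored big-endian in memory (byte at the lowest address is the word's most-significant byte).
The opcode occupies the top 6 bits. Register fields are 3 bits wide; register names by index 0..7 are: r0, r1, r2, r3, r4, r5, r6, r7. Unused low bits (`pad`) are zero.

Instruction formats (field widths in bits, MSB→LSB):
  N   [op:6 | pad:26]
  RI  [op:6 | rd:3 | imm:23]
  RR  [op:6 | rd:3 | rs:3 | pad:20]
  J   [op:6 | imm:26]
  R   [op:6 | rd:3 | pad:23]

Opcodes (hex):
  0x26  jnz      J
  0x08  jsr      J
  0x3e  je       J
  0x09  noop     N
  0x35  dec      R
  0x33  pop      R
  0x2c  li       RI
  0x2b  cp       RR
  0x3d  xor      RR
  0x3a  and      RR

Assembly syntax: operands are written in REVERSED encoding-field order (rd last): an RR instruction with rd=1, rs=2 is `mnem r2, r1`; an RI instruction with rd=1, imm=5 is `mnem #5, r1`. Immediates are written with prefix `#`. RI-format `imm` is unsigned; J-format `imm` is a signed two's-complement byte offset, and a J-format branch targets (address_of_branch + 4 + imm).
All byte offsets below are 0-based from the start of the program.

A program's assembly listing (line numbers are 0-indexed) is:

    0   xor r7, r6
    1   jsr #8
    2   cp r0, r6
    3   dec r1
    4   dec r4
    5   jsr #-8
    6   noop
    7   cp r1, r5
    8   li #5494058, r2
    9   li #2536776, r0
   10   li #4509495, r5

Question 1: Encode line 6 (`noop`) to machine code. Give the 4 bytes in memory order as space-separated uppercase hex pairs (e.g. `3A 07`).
L6: noop op=0x9:6|pad=0:26 ⇒ 0x24000000 ⇒ big 24 00 00 00

24 00 00 00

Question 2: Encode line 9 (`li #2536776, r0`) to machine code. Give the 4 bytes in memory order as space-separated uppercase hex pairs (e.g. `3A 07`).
9. li fields op=0x2c:6|rd=0:3|imm=2536776:23 → word b026b548h → b0 26 b5 48

B0 26 B5 48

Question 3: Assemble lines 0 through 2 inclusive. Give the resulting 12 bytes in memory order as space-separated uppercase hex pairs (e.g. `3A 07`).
F7 70 00 00 20 00 00 08 AF 00 00 00

line 0 (xor): pack op=0x3d:6|rd=6:3|rs=7:3|pad=0:20 = 0xf7700000; big→ f7 70 00 00
line 1 (jsr): pack op=0x8:6|imm=8:26 = 0x20000008; big→ 20 00 00 08
line 2 (cp): pack op=0x2b:6|rd=6:3|rs=0:3|pad=0:20 = 0xaf000000; big→ af 00 00 00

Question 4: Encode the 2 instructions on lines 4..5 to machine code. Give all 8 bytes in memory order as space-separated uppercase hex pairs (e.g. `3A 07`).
D6 00 00 00 23 FF FF F8

4. dec fields op=0x35:6|rd=4:3|pad=0:23 → word d6000000h → d6 00 00 00
5. jsr fields op=0x8:6|imm=-8:26 → word 23fffff8h → 23 ff ff f8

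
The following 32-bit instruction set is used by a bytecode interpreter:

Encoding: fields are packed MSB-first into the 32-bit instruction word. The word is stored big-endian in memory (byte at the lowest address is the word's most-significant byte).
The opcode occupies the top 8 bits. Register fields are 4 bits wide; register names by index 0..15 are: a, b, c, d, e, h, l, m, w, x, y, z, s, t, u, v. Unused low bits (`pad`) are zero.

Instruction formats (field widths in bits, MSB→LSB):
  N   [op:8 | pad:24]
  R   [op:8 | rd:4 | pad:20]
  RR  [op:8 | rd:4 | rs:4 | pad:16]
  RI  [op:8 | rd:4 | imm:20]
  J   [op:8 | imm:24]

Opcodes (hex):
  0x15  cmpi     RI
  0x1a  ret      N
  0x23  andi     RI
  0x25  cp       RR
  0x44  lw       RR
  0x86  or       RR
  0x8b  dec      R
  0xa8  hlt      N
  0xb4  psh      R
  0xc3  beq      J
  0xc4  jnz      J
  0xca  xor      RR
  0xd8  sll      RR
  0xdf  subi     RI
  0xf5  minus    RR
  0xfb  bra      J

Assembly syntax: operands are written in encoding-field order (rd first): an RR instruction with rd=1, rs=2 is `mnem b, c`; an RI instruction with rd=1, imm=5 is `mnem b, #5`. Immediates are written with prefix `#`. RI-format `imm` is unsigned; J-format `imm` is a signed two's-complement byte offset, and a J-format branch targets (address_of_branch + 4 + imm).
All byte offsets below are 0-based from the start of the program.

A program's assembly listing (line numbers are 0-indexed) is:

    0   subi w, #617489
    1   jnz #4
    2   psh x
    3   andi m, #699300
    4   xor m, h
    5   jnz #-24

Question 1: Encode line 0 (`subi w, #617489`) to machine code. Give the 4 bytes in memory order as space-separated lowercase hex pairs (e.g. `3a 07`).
L0: subi op=0xdf:8|rd=8:4|imm=617489:20 ⇒ 0xdf896c11 ⇒ big df 89 6c 11

df 89 6c 11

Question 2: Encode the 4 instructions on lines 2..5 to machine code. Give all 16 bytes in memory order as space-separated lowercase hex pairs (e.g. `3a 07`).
L2: psh op=0xb4:8|rd=9:4|pad=0:20 ⇒ 0xb4900000 ⇒ big b4 90 00 00
L3: andi op=0x23:8|rd=7:4|imm=699300:20 ⇒ 0x237aaba4 ⇒ big 23 7a ab a4
L4: xor op=0xca:8|rd=7:4|rs=5:4|pad=0:16 ⇒ 0xca750000 ⇒ big ca 75 00 00
L5: jnz op=0xc4:8|imm=-24:24 ⇒ 0xc4ffffe8 ⇒ big c4 ff ff e8

b4 90 00 00 23 7a ab a4 ca 75 00 00 c4 ff ff e8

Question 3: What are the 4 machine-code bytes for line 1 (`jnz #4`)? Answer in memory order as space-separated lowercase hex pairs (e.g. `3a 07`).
L1: jnz op=0xc4:8|imm=4:24 ⇒ 0xc4000004 ⇒ big c4 00 00 04

c4 00 00 04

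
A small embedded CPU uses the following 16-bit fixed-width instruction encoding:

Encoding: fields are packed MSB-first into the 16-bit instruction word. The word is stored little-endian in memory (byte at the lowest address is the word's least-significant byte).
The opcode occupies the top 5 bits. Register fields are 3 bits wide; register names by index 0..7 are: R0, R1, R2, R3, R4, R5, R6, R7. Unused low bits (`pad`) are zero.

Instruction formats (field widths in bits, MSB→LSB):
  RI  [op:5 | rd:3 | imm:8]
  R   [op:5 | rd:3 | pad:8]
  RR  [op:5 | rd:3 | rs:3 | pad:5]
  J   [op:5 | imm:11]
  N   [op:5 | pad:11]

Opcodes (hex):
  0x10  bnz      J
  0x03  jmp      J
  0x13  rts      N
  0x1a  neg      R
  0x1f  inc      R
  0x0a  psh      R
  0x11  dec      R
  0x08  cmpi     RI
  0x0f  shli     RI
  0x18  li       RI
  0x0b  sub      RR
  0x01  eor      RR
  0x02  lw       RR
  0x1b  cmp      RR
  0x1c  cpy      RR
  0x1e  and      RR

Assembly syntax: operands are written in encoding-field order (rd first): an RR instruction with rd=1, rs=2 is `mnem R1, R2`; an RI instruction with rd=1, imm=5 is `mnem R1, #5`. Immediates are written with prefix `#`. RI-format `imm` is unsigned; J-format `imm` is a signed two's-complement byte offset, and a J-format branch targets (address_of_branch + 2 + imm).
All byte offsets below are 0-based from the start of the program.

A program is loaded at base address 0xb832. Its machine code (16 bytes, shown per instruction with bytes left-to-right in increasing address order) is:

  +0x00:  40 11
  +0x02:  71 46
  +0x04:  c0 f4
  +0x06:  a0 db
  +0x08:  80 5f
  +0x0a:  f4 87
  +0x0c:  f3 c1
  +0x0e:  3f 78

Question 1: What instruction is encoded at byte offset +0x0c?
li R1, #243

off 0x0c: read f3 c1 as little → 0xc1f3
  top 5b → 0x18 → li [RI]
  rd: (w>>8)&0x7=0x1 → R1
  imm: (w>>0)&0xff=0xf3 → #243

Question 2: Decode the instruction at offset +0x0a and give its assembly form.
+0x0a: f4 87 ⇒ word 0x87f4 (little)
  top 5b → 0x10 → bnz [J]
  imm: (w>>0)&0x7ff=0x7f4 (s11→-12) → #-12

bnz #-12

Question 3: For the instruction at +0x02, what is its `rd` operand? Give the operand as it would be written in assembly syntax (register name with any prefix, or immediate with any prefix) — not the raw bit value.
R6

+0x02: 71 46 ⇒ word 0x4671 (little)
  op=0x4671>>11=0x8 ⇒ cmpi (RI)
  rd: (w>>8)&0x7=0x6 → R6
  imm: (w>>0)&0xff=0x71 → #113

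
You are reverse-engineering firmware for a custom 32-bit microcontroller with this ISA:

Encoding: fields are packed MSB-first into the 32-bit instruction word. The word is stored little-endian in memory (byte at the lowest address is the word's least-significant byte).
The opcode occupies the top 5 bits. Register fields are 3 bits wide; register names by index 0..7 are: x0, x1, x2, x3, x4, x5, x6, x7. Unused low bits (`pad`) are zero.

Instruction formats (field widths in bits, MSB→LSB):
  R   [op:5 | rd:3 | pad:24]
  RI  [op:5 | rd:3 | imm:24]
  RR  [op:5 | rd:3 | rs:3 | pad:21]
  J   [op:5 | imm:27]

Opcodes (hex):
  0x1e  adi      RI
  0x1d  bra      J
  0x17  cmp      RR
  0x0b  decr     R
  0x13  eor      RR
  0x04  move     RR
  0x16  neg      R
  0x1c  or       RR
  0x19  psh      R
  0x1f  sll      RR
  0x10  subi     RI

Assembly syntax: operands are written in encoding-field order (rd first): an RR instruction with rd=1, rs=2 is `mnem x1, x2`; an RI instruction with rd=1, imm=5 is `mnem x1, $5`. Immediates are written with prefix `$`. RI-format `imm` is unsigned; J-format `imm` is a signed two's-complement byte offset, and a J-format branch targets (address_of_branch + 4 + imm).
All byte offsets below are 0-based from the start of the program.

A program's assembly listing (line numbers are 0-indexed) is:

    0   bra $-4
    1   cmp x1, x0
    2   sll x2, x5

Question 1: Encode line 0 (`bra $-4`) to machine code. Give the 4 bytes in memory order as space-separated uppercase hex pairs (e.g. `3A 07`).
FC FF FF EF

L0: bra op=0x1d:5|imm=-4:27 ⇒ 0xeffffffc ⇒ little fc ff ff ef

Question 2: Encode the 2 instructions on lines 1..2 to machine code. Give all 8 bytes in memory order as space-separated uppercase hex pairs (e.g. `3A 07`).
00 00 00 B9 00 00 A0 FA

L1: cmp op=0x17:5|rd=1:3|rs=0:3|pad=0:21 ⇒ 0xb9000000 ⇒ little 00 00 00 b9
L2: sll op=0x1f:5|rd=2:3|rs=5:3|pad=0:21 ⇒ 0xfaa00000 ⇒ little 00 00 a0 fa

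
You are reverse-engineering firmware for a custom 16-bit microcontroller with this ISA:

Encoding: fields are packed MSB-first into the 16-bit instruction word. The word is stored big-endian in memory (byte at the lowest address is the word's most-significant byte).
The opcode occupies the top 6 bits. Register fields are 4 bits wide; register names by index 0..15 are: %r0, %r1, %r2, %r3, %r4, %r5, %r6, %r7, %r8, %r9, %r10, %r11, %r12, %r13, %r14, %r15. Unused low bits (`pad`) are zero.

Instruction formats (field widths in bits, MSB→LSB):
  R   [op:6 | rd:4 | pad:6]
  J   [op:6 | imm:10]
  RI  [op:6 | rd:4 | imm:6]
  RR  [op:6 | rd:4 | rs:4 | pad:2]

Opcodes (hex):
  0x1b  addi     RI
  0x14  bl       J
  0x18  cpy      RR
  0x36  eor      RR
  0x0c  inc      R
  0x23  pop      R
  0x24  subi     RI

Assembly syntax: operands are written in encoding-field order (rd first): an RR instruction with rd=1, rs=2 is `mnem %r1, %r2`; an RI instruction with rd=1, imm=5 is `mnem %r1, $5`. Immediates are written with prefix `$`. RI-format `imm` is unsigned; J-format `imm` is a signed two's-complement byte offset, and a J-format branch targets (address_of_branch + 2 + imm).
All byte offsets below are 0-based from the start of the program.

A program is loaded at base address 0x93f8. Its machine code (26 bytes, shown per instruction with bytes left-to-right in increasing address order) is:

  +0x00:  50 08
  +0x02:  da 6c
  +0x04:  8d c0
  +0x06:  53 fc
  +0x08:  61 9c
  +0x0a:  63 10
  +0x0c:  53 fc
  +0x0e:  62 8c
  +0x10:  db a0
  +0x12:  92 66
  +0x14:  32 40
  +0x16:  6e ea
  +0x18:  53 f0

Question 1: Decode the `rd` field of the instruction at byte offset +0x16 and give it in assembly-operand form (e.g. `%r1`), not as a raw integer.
@+16  big-endian(6e ea) = 0x6eea
  top 6b → 0x1b → addi [RI]
  rd: (w>>6)&0xf=0xb → %r11
  imm: (w>>0)&0x3f=0x2a → $42

%r11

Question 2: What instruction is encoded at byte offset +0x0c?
bl $-4

off 0x0c: read 53 fc as big → 0x53fc
  top 6b → 0x14 → bl [J]
  [9:0] imm=1020 (s10→-4) = $-4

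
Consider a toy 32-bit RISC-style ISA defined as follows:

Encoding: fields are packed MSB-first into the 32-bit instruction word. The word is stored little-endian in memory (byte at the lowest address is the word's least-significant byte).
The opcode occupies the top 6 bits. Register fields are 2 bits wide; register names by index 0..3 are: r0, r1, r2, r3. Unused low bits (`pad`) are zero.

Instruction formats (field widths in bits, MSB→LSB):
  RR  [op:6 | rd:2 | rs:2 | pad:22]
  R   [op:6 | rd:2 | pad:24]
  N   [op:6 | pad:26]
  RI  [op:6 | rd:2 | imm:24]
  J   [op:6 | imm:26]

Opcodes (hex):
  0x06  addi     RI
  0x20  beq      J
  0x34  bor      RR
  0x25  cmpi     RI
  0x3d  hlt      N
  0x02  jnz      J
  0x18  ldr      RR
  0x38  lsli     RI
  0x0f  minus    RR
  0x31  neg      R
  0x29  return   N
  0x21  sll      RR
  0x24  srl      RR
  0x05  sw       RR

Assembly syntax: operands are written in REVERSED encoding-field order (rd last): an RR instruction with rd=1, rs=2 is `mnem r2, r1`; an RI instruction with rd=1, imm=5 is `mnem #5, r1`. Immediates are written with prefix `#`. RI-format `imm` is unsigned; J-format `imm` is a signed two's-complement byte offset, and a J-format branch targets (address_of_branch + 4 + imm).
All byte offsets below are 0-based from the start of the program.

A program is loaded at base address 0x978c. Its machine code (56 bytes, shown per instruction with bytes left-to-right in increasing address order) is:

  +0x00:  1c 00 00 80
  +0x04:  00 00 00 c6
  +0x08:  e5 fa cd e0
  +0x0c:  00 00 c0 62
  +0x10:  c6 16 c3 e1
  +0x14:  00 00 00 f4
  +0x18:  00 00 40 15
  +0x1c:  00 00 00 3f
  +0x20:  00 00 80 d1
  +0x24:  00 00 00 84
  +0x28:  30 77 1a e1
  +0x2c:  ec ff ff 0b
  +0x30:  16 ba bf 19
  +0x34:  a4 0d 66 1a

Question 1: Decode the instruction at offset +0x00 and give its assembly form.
beq #28

[00] 1c 00 00 80 → 0x8000001c
  top 6b → 0x20 → beq [J]
  [25:0] imm=28 = #28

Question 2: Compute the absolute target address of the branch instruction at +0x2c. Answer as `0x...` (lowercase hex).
0x97a8

[2c] ec ff ff 0b → 0x0bffffec
  opcode bits[31:26]=0x2: jnz/J
  imm: (w>>0)&0x3ffffff=0x3ffffec (s26→-20) → #-20
  target = base 0x978c + off 0x2c + 4 + imm -20 = 0x97a8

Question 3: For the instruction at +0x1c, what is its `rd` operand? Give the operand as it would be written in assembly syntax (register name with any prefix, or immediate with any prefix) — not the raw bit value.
r3

off 0x1c: read 00 00 00 3f as little → 0x3f000000
  opcode bits[31:26]=0xf: minus/RR
  rd@[25:24]=0x3 ⇒ r3
  rs@[23:22]=0x0 ⇒ r0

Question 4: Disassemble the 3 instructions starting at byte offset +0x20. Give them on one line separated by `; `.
bor r2, r1; sll r0, r0; lsli #1734448, r1

@+20  little-endian(00 00 80 d1) = 0xd1800000
  top 6b → 0x34 → bor [RR]
  rd@[25:24]=0x1 ⇒ r1
  rs@[23:22]=0x2 ⇒ r2
@+24  little-endian(00 00 00 84) = 0x84000000
  top 6b → 0x21 → sll [RR]
  rd@[25:24]=0x0 ⇒ r0
  rs@[23:22]=0x0 ⇒ r0
@+28  little-endian(30 77 1a e1) = 0xe11a7730
  top 6b → 0x38 → lsli [RI]
  rd@[25:24]=0x1 ⇒ r1
  imm@[23:0]=0x1a7730 ⇒ #1734448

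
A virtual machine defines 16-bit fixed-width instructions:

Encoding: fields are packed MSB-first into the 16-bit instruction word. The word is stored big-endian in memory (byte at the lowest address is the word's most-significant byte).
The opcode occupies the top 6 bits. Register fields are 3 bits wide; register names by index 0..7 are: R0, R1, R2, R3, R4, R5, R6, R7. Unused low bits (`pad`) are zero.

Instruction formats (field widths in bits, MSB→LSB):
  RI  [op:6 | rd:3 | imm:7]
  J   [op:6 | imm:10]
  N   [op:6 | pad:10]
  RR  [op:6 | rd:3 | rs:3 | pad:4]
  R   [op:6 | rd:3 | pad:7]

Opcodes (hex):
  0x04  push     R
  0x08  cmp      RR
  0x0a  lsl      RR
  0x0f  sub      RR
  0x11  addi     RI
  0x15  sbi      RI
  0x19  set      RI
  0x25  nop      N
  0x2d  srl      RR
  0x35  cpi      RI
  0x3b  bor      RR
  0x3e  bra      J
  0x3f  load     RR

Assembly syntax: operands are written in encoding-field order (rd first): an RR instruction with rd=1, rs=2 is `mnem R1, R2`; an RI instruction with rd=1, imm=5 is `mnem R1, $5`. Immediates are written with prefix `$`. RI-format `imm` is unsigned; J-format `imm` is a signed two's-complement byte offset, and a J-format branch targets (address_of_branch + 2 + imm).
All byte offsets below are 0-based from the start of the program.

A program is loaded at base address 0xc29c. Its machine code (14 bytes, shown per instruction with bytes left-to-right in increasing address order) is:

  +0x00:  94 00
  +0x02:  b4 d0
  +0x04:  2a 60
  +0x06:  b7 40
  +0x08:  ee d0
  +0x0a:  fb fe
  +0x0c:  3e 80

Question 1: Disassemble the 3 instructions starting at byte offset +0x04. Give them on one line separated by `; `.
lsl R4, R6; srl R6, R4; bor R5, R5

@+04  big-endian(2a 60) = 0x2a60
  top 6b → 0xa → lsl [RR]
  [9:7] rd=4 = R4
  [6:4] rs=6 = R6
@+06  big-endian(b7 40) = 0xb740
  top 6b → 0x2d → srl [RR]
  [9:7] rd=6 = R6
  [6:4] rs=4 = R4
@+08  big-endian(ee d0) = 0xeed0
  top 6b → 0x3b → bor [RR]
  [9:7] rd=5 = R5
  [6:4] rs=5 = R5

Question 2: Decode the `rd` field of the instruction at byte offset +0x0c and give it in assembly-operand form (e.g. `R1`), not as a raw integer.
@+0c  big-endian(3e 80) = 0x3e80
  op=0x3e80>>10=0xf ⇒ sub (RR)
  rd@[9:7]=0x5 ⇒ R5
  rs@[6:4]=0x0 ⇒ R0

R5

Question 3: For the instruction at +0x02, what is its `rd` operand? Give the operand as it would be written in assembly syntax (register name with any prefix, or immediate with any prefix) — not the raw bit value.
R1

[02] b4 d0 → 0xb4d0
  op=0xb4d0>>10=0x2d ⇒ srl (RR)
  rd: (w>>7)&0x7=0x1 → R1
  rs: (w>>4)&0x7=0x5 → R5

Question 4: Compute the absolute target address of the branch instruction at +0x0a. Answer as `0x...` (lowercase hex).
off 0x0a: read fb fe as big → 0xfbfe
  top 6b → 0x3e → bra [J]
  imm@[9:0]=0x3fe (s10→-2) ⇒ $-2
  target = base 0xc29c + off 0x0a + 2 + imm -2 = 0xc2a6

0xc2a6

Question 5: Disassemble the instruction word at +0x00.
off 0x00: read 94 00 as big → 0x9400
  opcode bits[15:10]=0x25: nop/N

nop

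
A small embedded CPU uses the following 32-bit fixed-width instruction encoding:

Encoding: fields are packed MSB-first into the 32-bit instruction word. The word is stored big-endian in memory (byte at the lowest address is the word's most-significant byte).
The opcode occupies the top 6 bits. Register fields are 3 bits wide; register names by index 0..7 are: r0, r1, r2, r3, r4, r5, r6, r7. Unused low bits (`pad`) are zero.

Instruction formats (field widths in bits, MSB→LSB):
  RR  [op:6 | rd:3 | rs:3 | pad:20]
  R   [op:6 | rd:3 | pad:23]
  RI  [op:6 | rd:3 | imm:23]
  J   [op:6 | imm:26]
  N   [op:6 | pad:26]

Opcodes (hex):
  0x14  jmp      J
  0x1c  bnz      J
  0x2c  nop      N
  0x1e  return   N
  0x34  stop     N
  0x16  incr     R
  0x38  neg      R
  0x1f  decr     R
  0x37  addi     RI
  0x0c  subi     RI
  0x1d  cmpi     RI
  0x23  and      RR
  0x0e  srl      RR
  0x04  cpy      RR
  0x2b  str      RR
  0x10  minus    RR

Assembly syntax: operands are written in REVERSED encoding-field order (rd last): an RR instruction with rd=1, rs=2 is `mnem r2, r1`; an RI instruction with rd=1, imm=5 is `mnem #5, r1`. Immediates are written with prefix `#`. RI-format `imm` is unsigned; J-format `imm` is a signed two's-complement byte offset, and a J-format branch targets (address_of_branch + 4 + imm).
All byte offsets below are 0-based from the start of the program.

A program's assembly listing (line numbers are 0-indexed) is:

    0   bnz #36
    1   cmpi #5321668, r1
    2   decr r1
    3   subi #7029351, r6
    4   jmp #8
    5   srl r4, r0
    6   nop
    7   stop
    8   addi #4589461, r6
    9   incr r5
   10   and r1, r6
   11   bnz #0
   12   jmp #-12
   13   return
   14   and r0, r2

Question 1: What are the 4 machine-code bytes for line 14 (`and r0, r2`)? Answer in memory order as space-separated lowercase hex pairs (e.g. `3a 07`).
14. and fields op=0x23:6|rd=2:3|rs=0:3|pad=0:20 → word 8d000000h → 8d 00 00 00

8d 00 00 00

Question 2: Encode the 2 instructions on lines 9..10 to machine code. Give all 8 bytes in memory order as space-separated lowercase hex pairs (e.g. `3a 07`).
5a 80 00 00 8f 10 00 00

L9: incr op=0x16:6|rd=5:3|pad=0:23 ⇒ 0x5a800000 ⇒ big 5a 80 00 00
L10: and op=0x23:6|rd=6:3|rs=1:3|pad=0:20 ⇒ 0x8f100000 ⇒ big 8f 10 00 00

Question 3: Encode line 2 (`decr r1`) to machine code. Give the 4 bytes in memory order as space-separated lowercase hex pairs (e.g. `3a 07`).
7c 80 00 00

L2: decr op=0x1f:6|rd=1:3|pad=0:23 ⇒ 0x7c800000 ⇒ big 7c 80 00 00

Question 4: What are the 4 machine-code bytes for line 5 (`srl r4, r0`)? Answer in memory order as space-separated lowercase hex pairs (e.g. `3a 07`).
38 40 00 00

line 5 (srl): pack op=0xe:6|rd=0:3|rs=4:3|pad=0:20 = 0x38400000; big→ 38 40 00 00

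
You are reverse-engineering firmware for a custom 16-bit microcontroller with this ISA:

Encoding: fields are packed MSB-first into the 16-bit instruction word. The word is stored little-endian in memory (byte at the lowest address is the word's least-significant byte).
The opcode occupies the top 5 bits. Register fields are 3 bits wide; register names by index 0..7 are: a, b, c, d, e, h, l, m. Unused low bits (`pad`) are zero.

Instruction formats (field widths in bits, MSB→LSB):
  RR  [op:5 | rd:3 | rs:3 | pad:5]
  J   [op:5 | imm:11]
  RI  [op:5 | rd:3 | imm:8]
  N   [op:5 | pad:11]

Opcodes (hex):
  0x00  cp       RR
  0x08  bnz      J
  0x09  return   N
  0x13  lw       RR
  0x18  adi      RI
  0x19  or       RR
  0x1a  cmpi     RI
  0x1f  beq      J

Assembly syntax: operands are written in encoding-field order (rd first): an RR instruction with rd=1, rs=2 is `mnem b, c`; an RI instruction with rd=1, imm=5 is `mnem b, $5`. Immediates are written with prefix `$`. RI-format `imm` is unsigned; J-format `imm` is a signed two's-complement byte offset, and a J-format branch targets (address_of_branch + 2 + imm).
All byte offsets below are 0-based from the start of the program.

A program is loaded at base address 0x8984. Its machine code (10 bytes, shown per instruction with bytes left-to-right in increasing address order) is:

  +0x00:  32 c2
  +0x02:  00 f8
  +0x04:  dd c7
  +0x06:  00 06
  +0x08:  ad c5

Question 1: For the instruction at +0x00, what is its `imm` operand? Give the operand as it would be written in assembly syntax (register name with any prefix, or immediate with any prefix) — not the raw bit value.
$50

[00] 32 c2 → 0xc232
  op=0xc232>>11=0x18 ⇒ adi (RI)
  rd@[10:8]=0x2 ⇒ c
  imm@[7:0]=0x32 ⇒ $50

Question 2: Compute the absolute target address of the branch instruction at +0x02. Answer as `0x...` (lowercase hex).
0x8988

[02] 00 f8 → 0xf800
  op=0xf800>>11=0x1f ⇒ beq (J)
  imm: (w>>0)&0x7ff=0x0 → $0
  target = base 0x8984 + off 0x02 + 2 + imm 0 = 0x8988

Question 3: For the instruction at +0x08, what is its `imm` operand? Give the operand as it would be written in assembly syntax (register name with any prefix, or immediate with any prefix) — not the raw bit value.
@+08  little-endian(ad c5) = 0xc5ad
  op=0xc5ad>>11=0x18 ⇒ adi (RI)
  rd: (w>>8)&0x7=0x5 → h
  imm: (w>>0)&0xff=0xad → $173

$173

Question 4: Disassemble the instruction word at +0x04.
adi m, $221

off 0x04: read dd c7 as little → 0xc7dd
  opcode bits[15:11]=0x18: adi/RI
  rd@[10:8]=0x7 ⇒ m
  imm@[7:0]=0xdd ⇒ $221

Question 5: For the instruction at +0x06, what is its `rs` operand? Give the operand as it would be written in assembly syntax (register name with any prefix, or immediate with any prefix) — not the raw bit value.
a

[06] 00 06 → 0x0600
  opcode bits[15:11]=0x0: cp/RR
  rd@[10:8]=0x6 ⇒ l
  rs@[7:5]=0x0 ⇒ a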